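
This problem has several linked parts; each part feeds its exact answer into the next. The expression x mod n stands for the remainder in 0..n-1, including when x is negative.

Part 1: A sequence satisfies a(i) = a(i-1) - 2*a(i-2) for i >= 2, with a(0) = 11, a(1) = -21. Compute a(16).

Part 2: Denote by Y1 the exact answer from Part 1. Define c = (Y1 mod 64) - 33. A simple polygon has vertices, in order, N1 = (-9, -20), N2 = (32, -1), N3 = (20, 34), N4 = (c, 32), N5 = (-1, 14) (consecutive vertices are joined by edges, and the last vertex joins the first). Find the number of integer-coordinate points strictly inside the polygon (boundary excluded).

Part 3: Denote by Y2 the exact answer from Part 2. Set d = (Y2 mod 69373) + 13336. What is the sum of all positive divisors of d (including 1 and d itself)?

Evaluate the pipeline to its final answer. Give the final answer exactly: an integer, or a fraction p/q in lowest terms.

Part 1: a(2) = 1*(-21) - 2*(11) = -43; iterating: a(2)=-43, a(3)=-1, a(4)=85, a(5)=87, a(6)=-83, a(7)=-257, a(8)=-91, a(9)=423, a(10)=605, a(11)=-241, a(12)=-1451, a(13)=-969, a(14)=1933, a(15)=3871, a(16)=5; answer 5
Part 2: Y1 = 5; c = -28; cross terms: (-9*-1 - 32*-20)=649, (32*34 - 20*-1)=1108, (20*32 - -28*34)=1592, (-28*14 - -1*32)=-360, (-1*-20 - -9*14)=146; twice the area = |3135| = 3135; area = 3135/2; boundary points = 1 + 1 + 2 + 9 + 2 = 15; strictly interior points = area - boundary/2 + 1 = 1561; answer 1561
Part 3: Y2 = 1561; d = 14897; 14897 is prime, so its only divisors are 1 and 14897; sigma = 1 + 14897 = 14898; answer 14898

14898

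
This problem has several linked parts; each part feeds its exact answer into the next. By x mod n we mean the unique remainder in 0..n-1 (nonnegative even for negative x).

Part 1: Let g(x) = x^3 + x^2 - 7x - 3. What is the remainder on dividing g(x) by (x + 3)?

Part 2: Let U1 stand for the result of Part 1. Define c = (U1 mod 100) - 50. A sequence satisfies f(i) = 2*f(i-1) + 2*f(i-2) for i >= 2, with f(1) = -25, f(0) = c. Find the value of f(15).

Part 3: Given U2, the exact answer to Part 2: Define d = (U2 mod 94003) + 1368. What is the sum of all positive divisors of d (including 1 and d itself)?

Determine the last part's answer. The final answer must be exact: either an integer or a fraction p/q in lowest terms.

Part 1: remainder = value at the root: 1*(-3)^3 + 1*(-3)^2 - 7*(-3)^1 - 3 = (-27) + (9) + (21) + (-3) = 0; answer 0
Part 2: U1 = 0; c = -50; f(2) = 2*(-25) + 2*(-50) = -150; iterating: f(2)=-150, f(3)=-350, f(4)=-1000, f(5)=-2700, f(6)=-7400, f(7)=-20200, f(8)=-55200, f(9)=-150800, f(10)=-412000, f(11)=-1125600, f(12)=-3075200, f(13)=-8401600, f(14)=-22953600, f(15)=-62710400; answer -62710400
Part 3: U2 = -62710400; d = 84972; 84972 = 2^2 * 3 * 73 * 97; sigma = (1 + 2 + 4) * (1 + 3) * (1 + 73) * (1 + 97) = 7 * 4 * 74 * 98 = 203056; answer 203056

203056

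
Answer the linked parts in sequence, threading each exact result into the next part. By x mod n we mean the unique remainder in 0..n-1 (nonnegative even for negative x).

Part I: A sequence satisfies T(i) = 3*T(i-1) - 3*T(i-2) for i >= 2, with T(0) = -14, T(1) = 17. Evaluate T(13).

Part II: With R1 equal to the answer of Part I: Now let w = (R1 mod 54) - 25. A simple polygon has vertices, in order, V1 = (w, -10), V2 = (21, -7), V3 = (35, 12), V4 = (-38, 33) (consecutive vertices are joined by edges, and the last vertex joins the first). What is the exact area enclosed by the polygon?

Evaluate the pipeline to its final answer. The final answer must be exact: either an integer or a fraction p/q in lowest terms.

1309

Part I: T(2) = 3*(17) - 3*(-14) = 93; iterating: T(2)=93, T(3)=228, T(4)=405, T(5)=531, T(6)=378, T(7)=-459, T(8)=-2511, T(9)=-6156, T(10)=-10935, T(11)=-14337, T(12)=-10206, T(13)=12393; answer 12393
Part II: R1 = 12393; w = 2; cross terms: (2*-7 - 21*-10)=196, (21*12 - 35*-7)=497, (35*33 - -38*12)=1611, (-38*-10 - 2*33)=314; twice the area = |2618| = 2618; area = 1309; answer 1309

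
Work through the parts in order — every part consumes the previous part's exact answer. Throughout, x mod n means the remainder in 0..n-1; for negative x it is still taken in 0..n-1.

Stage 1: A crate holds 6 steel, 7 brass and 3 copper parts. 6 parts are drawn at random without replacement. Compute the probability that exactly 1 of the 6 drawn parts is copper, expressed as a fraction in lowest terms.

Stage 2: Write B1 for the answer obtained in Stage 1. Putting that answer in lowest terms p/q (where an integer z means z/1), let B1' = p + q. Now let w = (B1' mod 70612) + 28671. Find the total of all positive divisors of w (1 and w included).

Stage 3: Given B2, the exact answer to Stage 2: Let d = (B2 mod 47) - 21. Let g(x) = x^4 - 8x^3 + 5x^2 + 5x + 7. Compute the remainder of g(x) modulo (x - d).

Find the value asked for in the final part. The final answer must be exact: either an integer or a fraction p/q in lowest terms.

98107

Stage 1: total draws C(16,6) = 8008; favorable C(3,1)*C(13,5) = 3861; P = 27/56; answer 27/56
Stage 2: B1 = 27/56; threaded value p + q = 83; w = 28754; 28754 = 2 * 11 * 1307; sigma = (1 + 2) * (1 + 11) * (1 + 1307) = 3 * 12 * 1308 = 47088; answer 47088
Stage 3: B2 = 47088; d = 20; remainder = value at the root: 1*(20)^4 - 8*(20)^3 + 5*(20)^2 + 5*(20)^1 + 7 = (160000) + (-64000) + (2000) + (100) + (7) = 98107; answer 98107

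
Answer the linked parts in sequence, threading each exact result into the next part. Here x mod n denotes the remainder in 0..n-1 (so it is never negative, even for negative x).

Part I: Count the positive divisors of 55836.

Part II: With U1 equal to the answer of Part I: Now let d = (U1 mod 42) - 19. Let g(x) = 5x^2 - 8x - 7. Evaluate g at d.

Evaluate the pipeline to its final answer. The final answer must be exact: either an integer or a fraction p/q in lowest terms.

Part I: 55836 = 2^2 * 3^3 * 11 * 47; number of divisors = (2+1) * (3+1) * (1+1) * (1+1) = 48; answer 48
Part II: U1 = 48; d = -13; 5*(-13)^2 - 8*(-13)^1 - 7 = (845) + (104) + (-7) = 942; answer 942

942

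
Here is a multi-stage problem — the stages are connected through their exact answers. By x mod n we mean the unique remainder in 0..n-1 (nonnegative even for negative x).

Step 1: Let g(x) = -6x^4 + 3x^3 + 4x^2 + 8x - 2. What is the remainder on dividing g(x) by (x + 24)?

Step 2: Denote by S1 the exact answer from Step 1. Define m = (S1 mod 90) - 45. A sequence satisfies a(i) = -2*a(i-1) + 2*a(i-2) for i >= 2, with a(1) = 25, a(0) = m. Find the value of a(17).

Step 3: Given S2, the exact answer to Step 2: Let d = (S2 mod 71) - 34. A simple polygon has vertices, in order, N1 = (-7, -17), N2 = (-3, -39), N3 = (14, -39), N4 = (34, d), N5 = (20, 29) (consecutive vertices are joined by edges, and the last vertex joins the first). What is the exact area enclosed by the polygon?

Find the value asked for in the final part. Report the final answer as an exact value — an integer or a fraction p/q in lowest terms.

Step 1: remainder = value at the root: -6*(-24)^4 + 3*(-24)^3 + 4*(-24)^2 + 8*(-24)^1 - 2 = (-1990656) + (-41472) + (2304) + (-192) + (-2) = -2030018; answer -2030018
Step 2: S1 = -2030018; m = -23; a(2) = -2*(25) + 2*(-23) = -96; iterating: a(2)=-96, a(3)=242, a(4)=-676, a(5)=1836, a(6)=-5024, a(7)=13720, a(8)=-37488, a(9)=102416, a(10)=-279808, a(11)=764448, a(12)=-2088512, a(13)=5705920, a(14)=-15588864, a(15)=42589568, a(16)=-116356864, a(17)=317892864; answer 317892864
Step 3: S2 = 317892864; d = -14; cross terms: (-7*-39 - -3*-17)=222, (-3*-39 - 14*-39)=663, (14*-14 - 34*-39)=1130, (34*29 - 20*-14)=1266, (20*-17 - -7*29)=-137; twice the area = |3144| = 3144; area = 1572; answer 1572

1572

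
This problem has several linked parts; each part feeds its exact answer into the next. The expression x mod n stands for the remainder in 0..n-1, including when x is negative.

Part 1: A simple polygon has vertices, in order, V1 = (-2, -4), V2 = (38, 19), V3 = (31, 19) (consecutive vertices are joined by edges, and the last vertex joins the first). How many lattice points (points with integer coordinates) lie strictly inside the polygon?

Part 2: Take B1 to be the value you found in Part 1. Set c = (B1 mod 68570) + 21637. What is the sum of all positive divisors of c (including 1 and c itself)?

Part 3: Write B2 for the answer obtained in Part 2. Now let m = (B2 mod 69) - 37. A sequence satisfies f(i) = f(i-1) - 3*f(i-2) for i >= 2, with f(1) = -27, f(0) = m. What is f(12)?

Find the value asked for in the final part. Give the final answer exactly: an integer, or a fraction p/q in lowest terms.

3270

Part 1: cross terms: (-2*19 - 38*-4)=114, (38*19 - 31*19)=133, (31*-4 - -2*19)=-86; twice the area = |161| = 161; area = 161/2; boundary points = 1 + 7 + 1 = 9; strictly interior points = area - boundary/2 + 1 = 77; answer 77
Part 2: B1 = 77; c = 21714; 21714 = 2 * 3 * 7 * 11 * 47; sigma = (1 + 2) * (1 + 3) * (1 + 7) * (1 + 11) * (1 + 47) = 3 * 4 * 8 * 12 * 48 = 55296; answer 55296
Part 3: B2 = 55296; m = -10; f(2) = 1*(-27) - 3*(-10) = 3; iterating: f(2)=3, f(3)=84, f(4)=75, f(5)=-177, f(6)=-402, f(7)=129, f(8)=1335, f(9)=948, f(10)=-3057, f(11)=-5901, f(12)=3270; answer 3270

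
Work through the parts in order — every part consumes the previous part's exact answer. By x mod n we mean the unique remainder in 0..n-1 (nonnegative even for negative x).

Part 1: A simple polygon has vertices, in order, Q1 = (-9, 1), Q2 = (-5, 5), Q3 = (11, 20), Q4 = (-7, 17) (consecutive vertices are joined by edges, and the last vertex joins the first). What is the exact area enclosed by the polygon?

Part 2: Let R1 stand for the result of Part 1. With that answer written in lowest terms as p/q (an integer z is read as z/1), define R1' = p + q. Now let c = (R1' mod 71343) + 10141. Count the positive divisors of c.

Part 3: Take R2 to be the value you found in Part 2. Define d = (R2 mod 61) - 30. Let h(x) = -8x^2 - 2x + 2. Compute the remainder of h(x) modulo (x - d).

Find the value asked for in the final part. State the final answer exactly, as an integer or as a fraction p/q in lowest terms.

-3826

Part 1: cross terms: (-9*5 - -5*1)=-40, (-5*20 - 11*5)=-155, (11*17 - -7*20)=327, (-7*1 - -9*17)=146; twice the area = |278| = 278; area = 139; answer 139
Part 2: R1 = 139; threaded value p + q = 140; c = 10281; 10281 = 3 * 23 * 149; number of divisors = (1+1) * (1+1) * (1+1) = 8; answer 8
Part 3: R2 = 8; d = -22; remainder = value at the root: -8*(-22)^2 - 2*(-22)^1 + 2 = (-3872) + (44) + (2) = -3826; answer -3826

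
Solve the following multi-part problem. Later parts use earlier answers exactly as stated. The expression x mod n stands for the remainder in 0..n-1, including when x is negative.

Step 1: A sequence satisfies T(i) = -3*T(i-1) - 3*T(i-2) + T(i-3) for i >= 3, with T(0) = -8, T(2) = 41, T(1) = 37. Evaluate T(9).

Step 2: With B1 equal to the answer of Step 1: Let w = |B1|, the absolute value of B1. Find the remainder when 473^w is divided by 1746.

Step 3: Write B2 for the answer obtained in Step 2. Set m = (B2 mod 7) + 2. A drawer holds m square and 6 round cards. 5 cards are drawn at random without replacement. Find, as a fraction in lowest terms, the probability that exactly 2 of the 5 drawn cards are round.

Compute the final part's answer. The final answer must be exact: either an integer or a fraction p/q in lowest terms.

Step 1: T(3) = -3*(41) - 3*(37) + 1*(-8) = -242; iterating: T(3)=-242, T(4)=640, T(5)=-1153, T(6)=1297, T(7)=208, T(8)=-5668, T(9)=17677; answer 17677
Step 2: B1 = 17677; w = 17677; squarings mod 1746: 473^1=473, 473^2=241, 473^4=463, 473^8=1357, 473^16=1165, 473^32=583, 473^64=1165, 473^128=583, 473^256=1165, 473^512=583, 473^1024=1165, 473^2048=583, 473^4096=1165, 473^8192=583, 473^16384=1165; 473^17677 = 473^1 * 473^4 * 473^8 * 473^256 * 473^1024 * 473^16384 = 221 (mod 1746); answer 221
Step 3: B2 = 221; m = 6; total draws C(12,5) = 792; favorable C(6,2)*C(6,3) = 300; P = 25/66; answer 25/66

25/66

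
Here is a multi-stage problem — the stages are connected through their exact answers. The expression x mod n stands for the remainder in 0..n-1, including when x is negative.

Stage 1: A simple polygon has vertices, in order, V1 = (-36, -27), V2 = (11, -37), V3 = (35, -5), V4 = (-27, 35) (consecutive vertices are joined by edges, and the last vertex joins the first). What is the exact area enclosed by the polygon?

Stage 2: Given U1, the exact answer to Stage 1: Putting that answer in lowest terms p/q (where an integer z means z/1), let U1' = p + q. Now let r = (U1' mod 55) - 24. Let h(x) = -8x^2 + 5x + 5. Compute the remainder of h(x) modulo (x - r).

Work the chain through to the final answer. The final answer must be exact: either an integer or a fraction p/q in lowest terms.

Stage 1: cross terms: (-36*-37 - 11*-27)=1629, (11*-5 - 35*-37)=1240, (35*35 - -27*-5)=1090, (-27*-27 - -36*35)=1989; twice the area = |5948| = 5948; area = 2974; answer 2974
Stage 2: U1 = 2974; threaded value p + q = 2975; r = -19; remainder = value at the root: -8*(-19)^2 + 5*(-19)^1 + 5 = (-2888) + (-95) + (5) = -2978; answer -2978

-2978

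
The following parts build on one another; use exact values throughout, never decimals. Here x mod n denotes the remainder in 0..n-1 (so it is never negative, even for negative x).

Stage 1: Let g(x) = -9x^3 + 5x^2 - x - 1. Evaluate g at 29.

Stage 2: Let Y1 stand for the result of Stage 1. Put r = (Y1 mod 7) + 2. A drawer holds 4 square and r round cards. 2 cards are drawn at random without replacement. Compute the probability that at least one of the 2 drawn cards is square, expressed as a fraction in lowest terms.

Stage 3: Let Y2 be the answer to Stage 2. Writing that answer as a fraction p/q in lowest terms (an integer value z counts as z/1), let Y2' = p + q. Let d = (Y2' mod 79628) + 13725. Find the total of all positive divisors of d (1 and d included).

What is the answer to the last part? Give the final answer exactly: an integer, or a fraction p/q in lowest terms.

Stage 1: -9*(29)^3 + 5*(29)^2 - 1*(29)^1 - 1 = (-219501) + (4205) + (-29) + (-1) = -215326; answer -215326
Stage 2: Y1 = -215326; r = 3; total draws C(7,2) = 21; complement C(3,2) = 3; favorable 21 - 3 = 18; P = 6/7; answer 6/7
Stage 3: Y2 = 6/7; threaded value p + q = 13; d = 13738; 13738 = 2 * 6869; sigma = (1 + 2) * (1 + 6869) = 3 * 6870 = 20610; answer 20610

20610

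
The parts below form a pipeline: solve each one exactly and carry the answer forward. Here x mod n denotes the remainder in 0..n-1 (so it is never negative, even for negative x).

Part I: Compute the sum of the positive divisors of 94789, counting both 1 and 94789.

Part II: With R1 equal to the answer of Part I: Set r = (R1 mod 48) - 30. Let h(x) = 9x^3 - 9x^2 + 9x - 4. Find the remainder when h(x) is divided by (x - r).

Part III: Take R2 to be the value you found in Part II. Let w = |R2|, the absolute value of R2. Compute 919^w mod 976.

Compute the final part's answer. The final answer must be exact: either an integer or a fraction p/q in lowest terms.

257

Part I: 94789 is prime, so its only divisors are 1 and 94789; sigma = 1 + 94789 = 94790; answer 94790
Part II: R1 = 94790; r = 8; remainder = value at the root: 9*(8)^3 - 9*(8)^2 + 9*(8)^1 - 4 = (4608) + (-576) + (72) + (-4) = 4100; answer 4100
Part III: R2 = 4100; w = 4100; squarings mod 976: 919^1=919, 919^2=321, 919^4=561, 919^8=449, 919^16=545, 919^32=321, 919^64=561, 919^128=449, 919^256=545, 919^512=321, 919^1024=561, 919^2048=449, 919^4096=545; 919^4100 = 919^4 * 919^4096 = 257 (mod 976); answer 257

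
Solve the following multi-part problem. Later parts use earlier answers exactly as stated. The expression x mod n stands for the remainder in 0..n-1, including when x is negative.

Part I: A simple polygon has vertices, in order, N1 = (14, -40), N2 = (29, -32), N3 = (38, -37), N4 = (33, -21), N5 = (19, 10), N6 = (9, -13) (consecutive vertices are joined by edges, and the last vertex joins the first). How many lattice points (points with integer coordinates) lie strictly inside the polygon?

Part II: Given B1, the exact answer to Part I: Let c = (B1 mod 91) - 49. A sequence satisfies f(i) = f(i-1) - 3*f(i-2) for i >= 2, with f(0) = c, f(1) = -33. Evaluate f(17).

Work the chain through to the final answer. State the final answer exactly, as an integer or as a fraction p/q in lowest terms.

Part I: cross terms: (14*-32 - 29*-40)=712, (29*-37 - 38*-32)=143, (38*-21 - 33*-37)=423, (33*10 - 19*-21)=729, (19*-13 - 9*10)=-337, (9*-40 - 14*-13)=-178; twice the area = |1492| = 1492; area = 746; boundary points = 1 + 1 + 1 + 1 + 1 + 1 = 6; strictly interior points = area - boundary/2 + 1 = 744; answer 744
Part II: B1 = 744; c = -33; f(2) = 1*(-33) - 3*(-33) = 66; iterating: f(2)=66, f(3)=165, f(4)=-33, f(5)=-528, f(6)=-429, f(7)=1155, f(8)=2442, f(9)=-1023, f(10)=-8349, f(11)=-5280, f(12)=19767, f(13)=35607, f(14)=-23694, f(15)=-130515, f(16)=-59433, f(17)=332112; answer 332112

332112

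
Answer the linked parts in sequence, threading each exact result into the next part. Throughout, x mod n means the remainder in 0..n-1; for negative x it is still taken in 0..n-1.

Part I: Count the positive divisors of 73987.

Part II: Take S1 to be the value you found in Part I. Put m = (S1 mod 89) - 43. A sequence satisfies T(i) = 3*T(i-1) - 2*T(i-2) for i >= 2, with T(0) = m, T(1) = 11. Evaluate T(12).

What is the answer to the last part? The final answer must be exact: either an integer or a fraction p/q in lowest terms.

Part I: 73987 = 241 * 307; number of divisors = (1+1) * (1+1) = 4; answer 4
Part II: S1 = 4; m = -39; T(2) = 3*(11) - 2*(-39) = 111; iterating: T(2)=111, T(3)=311, T(4)=711, T(5)=1511, T(6)=3111, T(7)=6311, T(8)=12711, T(9)=25511, T(10)=51111, T(11)=102311, T(12)=204711; answer 204711

204711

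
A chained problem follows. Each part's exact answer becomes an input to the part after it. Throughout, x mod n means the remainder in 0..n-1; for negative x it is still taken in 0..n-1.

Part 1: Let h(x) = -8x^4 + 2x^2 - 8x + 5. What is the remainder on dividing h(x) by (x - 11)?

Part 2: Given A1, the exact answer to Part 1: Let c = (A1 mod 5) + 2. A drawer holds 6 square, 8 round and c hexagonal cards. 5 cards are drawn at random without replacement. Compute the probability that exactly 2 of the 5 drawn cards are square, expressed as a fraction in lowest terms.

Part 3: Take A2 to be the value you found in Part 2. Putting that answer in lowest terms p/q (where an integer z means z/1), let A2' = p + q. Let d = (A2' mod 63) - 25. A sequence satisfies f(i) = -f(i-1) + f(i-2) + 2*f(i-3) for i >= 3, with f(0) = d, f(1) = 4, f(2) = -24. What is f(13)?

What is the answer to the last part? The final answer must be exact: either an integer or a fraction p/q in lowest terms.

218

Part 1: remainder = value at the root: -8*(11)^4 + 2*(11)^2 - 8*(11)^1 + 5 = (-117128) + (242) + (-88) + (5) = -116969; answer -116969
Part 2: A1 = -116969; c = 3; total draws C(17,5) = 6188; favorable C(6,2)*C(11,3) = 2475; P = 2475/6188; answer 2475/6188
Part 3: A2 = 2475/6188; threaded value p + q = 8663; d = 7; f(3) = -1*(-24) + 1*(4) + 2*(7) = 42; iterating: f(3)=42, f(4)=-58, f(5)=52, f(6)=-26, f(7)=-38, f(8)=116, f(9)=-206, f(10)=246, f(11)=-220, f(12)=54, f(13)=218; answer 218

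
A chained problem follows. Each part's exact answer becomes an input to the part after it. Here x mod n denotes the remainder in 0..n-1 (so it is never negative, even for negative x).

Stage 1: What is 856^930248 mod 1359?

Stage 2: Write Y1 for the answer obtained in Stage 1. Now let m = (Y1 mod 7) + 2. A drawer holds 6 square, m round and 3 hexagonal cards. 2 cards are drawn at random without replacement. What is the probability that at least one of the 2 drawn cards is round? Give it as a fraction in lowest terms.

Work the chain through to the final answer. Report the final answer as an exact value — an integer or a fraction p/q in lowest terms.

Stage 1: squarings mod 1359: 856^1=856, 856^2=235, 856^4=865, 856^8=775, 856^16=1306, 856^32=91, 856^64=127, 856^128=1180, 856^256=784, 856^512=388, 856^1024=1054, 856^2048=613, 856^4096=685, 856^8192=370, 856^16384=1000, 856^32768=1135, 856^65536=1252, 856^131072=577, 856^262144=1333, 856^524288=676; 856^930248 = 856^8 * 856^64 * 856^128 * 856^256 * 856^4096 * 856^8192 * 856^131072 * 856^262144 * 856^524288 = 613 (mod 1359); answer 613
Stage 2: Y1 = 613; m = 6; total draws C(15,2) = 105; complement C(9,2) = 36; favorable 105 - 36 = 69; P = 23/35; answer 23/35

23/35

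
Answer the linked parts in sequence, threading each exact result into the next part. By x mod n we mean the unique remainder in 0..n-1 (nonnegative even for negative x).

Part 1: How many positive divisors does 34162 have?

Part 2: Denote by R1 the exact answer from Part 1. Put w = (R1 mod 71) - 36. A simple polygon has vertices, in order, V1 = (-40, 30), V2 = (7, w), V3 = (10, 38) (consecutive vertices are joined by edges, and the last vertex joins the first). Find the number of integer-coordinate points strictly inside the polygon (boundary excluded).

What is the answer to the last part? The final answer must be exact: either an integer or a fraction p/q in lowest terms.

Part 1: 34162 = 2 * 19 * 29 * 31; number of divisors = (1+1) * (1+1) * (1+1) * (1+1) = 16; answer 16
Part 2: R1 = 16; w = -20; cross terms: (-40*-20 - 7*30)=590, (7*38 - 10*-20)=466, (10*30 - -40*38)=1820; twice the area = |2876| = 2876; area = 1438; boundary points = 1 + 1 + 2 = 4; strictly interior points = area - boundary/2 + 1 = 1437; answer 1437

1437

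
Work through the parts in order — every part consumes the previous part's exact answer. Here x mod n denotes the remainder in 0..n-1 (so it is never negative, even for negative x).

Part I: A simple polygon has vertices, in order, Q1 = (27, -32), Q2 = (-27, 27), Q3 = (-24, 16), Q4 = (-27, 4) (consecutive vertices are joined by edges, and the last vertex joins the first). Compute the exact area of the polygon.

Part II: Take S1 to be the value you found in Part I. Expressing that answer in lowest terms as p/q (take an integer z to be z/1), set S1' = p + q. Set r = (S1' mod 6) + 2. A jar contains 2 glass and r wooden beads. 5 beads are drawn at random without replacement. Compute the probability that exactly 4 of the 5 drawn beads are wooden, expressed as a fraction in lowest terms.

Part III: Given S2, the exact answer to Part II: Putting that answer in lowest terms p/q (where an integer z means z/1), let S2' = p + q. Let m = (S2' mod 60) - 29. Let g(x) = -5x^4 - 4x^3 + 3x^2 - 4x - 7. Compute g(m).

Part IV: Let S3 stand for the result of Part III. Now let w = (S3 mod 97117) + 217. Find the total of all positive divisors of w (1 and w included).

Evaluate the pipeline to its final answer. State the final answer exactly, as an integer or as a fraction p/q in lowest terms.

71344

Part I: cross terms: (27*27 - -27*-32)=-135, (-27*16 - -24*27)=216, (-24*4 - -27*16)=336, (-27*-32 - 27*4)=756; twice the area = |1173| = 1173; area = 1173/2; answer 1173/2
Part II: S1 = 1173/2; threaded value p + q = 1175; r = 7; total draws C(9,5) = 126; favorable C(7,4)*C(2,1) = 70; P = 5/9; answer 5/9
Part III: S2 = 5/9; threaded value p + q = 14; m = -15; -5*(-15)^4 - 4*(-15)^3 + 3*(-15)^2 - 4*(-15)^1 - 7 = (-253125) + (13500) + (675) + (60) + (-7) = -238897; answer -238897
Part IV: S3 = -238897; w = 52671; 52671 = 3 * 97 * 181; sigma = (1 + 3) * (1 + 97) * (1 + 181) = 4 * 98 * 182 = 71344; answer 71344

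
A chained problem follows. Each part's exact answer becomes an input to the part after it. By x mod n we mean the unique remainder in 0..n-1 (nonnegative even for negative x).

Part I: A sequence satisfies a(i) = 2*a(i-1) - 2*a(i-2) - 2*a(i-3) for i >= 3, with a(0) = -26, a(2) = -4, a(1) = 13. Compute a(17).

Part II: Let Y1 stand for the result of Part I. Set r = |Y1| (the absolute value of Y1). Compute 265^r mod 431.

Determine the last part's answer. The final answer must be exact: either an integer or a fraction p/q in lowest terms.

Part I: a(3) = 2*(-4) - 2*(13) - 2*(-26) = 18; iterating: a(3)=18, a(4)=18, a(5)=8, a(6)=-56, a(7)=-164, a(8)=-232, a(9)=-24, a(10)=744, a(11)=2000, a(12)=2560, a(13)=-368, a(14)=-9856, a(15)=-24096, a(16)=-27744, a(17)=12416; answer 12416
Part II: Y1 = 12416; r = 12416; squarings mod 431: 265^1=265, 265^2=403, 265^4=353, 265^8=50, 265^16=345, 265^32=69, 265^64=20, 265^128=400, 265^256=99, 265^512=319, 265^1024=45, 265^2048=301, 265^4096=91, 265^8192=92; 265^12416 = 265^128 * 265^4096 * 265^8192 = 361 (mod 431); answer 361

361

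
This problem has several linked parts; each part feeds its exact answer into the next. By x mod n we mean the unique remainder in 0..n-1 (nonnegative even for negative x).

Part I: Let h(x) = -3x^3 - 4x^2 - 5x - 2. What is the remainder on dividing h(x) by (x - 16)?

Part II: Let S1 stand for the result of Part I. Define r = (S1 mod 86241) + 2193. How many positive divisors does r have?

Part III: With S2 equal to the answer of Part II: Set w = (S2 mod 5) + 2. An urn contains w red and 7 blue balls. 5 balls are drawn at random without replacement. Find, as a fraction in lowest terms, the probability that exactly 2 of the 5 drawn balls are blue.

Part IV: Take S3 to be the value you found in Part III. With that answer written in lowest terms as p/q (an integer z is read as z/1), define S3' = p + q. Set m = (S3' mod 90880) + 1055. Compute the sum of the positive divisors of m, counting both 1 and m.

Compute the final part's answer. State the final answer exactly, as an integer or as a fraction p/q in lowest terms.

2016

Part I: remainder = value at the root: -3*(16)^3 - 4*(16)^2 - 5*(16)^1 - 2 = (-12288) + (-1024) + (-80) + (-2) = -13394; answer -13394
Part II: S1 = -13394; r = 75040; 75040 = 2^5 * 5 * 7 * 67; number of divisors = (5+1) * (1+1) * (1+1) * (1+1) = 48; answer 48
Part III: S2 = 48; w = 5; total draws C(12,5) = 792; favorable C(7,2)*C(5,3) = 210; P = 35/132; answer 35/132
Part IV: S3 = 35/132; threaded value p + q = 167; m = 1222; 1222 = 2 * 13 * 47; sigma = (1 + 2) * (1 + 13) * (1 + 47) = 3 * 14 * 48 = 2016; answer 2016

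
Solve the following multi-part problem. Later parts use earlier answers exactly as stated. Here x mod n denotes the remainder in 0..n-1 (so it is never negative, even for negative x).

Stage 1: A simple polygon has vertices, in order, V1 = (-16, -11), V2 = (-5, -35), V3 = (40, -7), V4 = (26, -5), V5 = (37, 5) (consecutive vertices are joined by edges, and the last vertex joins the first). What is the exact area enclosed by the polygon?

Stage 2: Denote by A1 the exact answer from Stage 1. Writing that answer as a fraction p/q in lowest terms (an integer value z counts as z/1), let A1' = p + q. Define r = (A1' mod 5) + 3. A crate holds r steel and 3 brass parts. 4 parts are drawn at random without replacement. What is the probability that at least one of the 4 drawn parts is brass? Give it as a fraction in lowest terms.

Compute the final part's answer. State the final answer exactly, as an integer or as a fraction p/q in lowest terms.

34/35

Stage 1: cross terms: (-16*-35 - -5*-11)=505, (-5*-7 - 40*-35)=1435, (40*-5 - 26*-7)=-18, (26*5 - 37*-5)=315, (37*-11 - -16*5)=-327; twice the area = |1910| = 1910; area = 955; answer 955
Stage 2: A1 = 955; threaded value p + q = 956; r = 4; total draws C(7,4) = 35; complement C(4,4) = 1; favorable 35 - 1 = 34; P = 34/35; answer 34/35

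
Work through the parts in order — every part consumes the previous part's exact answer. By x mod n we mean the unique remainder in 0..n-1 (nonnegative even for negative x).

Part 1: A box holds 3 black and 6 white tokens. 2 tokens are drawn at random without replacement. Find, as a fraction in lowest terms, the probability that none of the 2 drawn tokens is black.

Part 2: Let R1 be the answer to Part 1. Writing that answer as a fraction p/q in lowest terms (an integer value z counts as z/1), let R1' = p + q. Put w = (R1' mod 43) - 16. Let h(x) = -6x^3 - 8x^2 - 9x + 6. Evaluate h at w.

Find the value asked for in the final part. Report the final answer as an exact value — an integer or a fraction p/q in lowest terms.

Part 1: total draws C(9,2) = 36; favorable C(6,2) = 15; P = 5/12; answer 5/12
Part 2: R1 = 5/12; threaded value p + q = 17; w = 1; -6*(1)^3 - 8*(1)^2 - 9*(1)^1 + 6 = (-6) + (-8) + (-9) + (6) = -17; answer -17

-17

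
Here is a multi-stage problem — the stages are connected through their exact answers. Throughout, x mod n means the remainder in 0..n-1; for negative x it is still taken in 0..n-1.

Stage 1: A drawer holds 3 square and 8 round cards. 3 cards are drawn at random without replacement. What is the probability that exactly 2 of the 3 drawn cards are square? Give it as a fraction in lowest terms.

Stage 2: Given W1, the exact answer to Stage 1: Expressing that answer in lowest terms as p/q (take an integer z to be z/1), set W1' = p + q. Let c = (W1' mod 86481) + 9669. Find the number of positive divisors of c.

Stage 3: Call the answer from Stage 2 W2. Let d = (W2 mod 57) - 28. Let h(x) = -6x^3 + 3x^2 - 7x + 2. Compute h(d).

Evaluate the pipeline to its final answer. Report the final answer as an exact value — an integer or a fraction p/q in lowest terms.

Stage 1: total draws C(11,3) = 165; favorable C(3,2)*C(8,1) = 24; P = 8/55; answer 8/55
Stage 2: W1 = 8/55; threaded value p + q = 63; c = 9732; 9732 = 2^2 * 3 * 811; number of divisors = (2+1) * (1+1) * (1+1) = 12; answer 12
Stage 3: W2 = 12; d = -16; -6*(-16)^3 + 3*(-16)^2 - 7*(-16)^1 + 2 = (24576) + (768) + (112) + (2) = 25458; answer 25458

25458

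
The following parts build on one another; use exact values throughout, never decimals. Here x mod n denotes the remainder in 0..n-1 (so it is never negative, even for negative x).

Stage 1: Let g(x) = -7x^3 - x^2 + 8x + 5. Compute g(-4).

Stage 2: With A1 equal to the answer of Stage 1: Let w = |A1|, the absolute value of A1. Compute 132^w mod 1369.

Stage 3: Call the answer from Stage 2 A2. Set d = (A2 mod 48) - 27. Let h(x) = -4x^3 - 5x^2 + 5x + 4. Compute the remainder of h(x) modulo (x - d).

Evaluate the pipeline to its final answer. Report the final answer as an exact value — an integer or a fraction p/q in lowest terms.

-1010

Stage 1: -7*(-4)^3 - 1*(-4)^2 + 8*(-4)^1 + 5 = (448) + (-16) + (-32) + (5) = 405; answer 405
Stage 2: A1 = 405; w = 405; squarings mod 1369: 132^1=132, 132^2=996, 132^4=860, 132^8=340, 132^16=604, 132^32=662, 132^64=164, 132^128=885, 132^256=157; 132^405 = 132^1 * 132^4 * 132^16 * 132^128 * 132^256 = 369 (mod 1369); answer 369
Stage 3: A2 = 369; d = 6; remainder = value at the root: -4*(6)^3 - 5*(6)^2 + 5*(6)^1 + 4 = (-864) + (-180) + (30) + (4) = -1010; answer -1010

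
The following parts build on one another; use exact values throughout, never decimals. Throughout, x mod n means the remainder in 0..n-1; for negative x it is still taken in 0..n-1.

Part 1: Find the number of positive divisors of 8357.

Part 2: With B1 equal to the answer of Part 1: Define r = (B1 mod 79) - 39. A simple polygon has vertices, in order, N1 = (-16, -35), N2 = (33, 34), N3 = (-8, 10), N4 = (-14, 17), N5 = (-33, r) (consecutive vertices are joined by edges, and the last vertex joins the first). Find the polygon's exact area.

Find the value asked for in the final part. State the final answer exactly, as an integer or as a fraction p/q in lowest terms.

2863/2

Part 1: 8357 = 61 * 137; number of divisors = (1+1) * (1+1) = 4; answer 4
Part 2: B1 = 4; r = -35; cross terms: (-16*34 - 33*-35)=611, (33*10 - -8*34)=602, (-8*17 - -14*10)=4, (-14*-35 - -33*17)=1051, (-33*-35 - -16*-35)=595; twice the area = |2863| = 2863; area = 2863/2; answer 2863/2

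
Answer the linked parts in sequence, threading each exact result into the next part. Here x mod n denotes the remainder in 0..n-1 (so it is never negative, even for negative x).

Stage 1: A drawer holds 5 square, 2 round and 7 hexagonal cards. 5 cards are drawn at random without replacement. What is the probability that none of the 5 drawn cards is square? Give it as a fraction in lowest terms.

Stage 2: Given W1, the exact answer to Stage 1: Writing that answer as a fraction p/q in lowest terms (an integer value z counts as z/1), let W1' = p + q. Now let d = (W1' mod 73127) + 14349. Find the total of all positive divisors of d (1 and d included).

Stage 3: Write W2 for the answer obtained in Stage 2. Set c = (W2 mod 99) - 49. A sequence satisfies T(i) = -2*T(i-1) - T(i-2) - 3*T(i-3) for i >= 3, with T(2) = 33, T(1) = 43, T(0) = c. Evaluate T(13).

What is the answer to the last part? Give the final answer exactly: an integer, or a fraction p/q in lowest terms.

Stage 1: total draws C(14,5) = 2002; favorable C(9,5) = 126; P = 9/143; answer 9/143
Stage 2: W1 = 9/143; threaded value p + q = 152; d = 14501; 14501 = 17 * 853; sigma = (1 + 17) * (1 + 853) = 18 * 854 = 15372; answer 15372
Stage 3: W2 = 15372; c = -22; T(3) = -2*(33) - 1*(43) - 3*(-22) = -43; iterating: T(3)=-43, T(4)=-76, T(5)=96, T(6)=13, T(7)=106, T(8)=-513, T(9)=881, T(10)=-1567, T(11)=3792, T(12)=-8660, T(13)=18229; answer 18229

18229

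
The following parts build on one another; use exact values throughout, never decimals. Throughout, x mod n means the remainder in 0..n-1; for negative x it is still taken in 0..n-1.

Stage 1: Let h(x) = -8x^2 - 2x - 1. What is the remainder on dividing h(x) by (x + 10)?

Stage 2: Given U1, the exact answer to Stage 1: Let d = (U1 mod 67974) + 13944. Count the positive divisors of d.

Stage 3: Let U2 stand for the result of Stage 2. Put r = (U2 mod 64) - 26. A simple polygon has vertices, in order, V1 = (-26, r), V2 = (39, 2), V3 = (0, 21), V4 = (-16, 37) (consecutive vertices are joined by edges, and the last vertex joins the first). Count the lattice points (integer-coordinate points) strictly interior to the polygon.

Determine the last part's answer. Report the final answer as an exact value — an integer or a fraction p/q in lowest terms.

Stage 1: remainder = value at the root: -8*(-10)^2 - 2*(-10)^1 - 1 = (-800) + (20) + (-1) = -781; answer -781
Stage 2: U1 = -781; d = 81137; 81137 = 7 * 67 * 173; number of divisors = (1+1) * (1+1) * (1+1) = 8; answer 8
Stage 3: U2 = 8; r = -18; cross terms: (-26*2 - 39*-18)=650, (39*21 - 0*2)=819, (0*37 - -16*21)=336, (-16*-18 - -26*37)=1250; twice the area = |3055| = 3055; area = 3055/2; boundary points = 5 + 1 + 16 + 5 = 27; strictly interior points = area - boundary/2 + 1 = 1515; answer 1515

1515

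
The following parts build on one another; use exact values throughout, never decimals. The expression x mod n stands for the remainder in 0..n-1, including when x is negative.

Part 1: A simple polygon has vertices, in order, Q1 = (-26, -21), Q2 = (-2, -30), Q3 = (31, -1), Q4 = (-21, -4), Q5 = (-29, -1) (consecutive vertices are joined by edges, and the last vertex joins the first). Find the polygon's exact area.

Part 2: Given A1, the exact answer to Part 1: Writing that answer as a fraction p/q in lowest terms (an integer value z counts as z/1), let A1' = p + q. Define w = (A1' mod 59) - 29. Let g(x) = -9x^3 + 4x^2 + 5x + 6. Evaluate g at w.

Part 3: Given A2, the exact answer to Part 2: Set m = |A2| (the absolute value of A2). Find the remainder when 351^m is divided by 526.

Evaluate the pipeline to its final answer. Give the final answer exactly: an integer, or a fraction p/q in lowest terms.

Part 1: cross terms: (-26*-30 - -2*-21)=738, (-2*-1 - 31*-30)=932, (31*-4 - -21*-1)=-145, (-21*-1 - -29*-4)=-95, (-29*-21 - -26*-1)=583; twice the area = |2013| = 2013; area = 2013/2; answer 2013/2
Part 2: A1 = 2013/2; threaded value p + q = 2015; w = -20; -9*(-20)^3 + 4*(-20)^2 + 5*(-20)^1 + 6 = (72000) + (1600) + (-100) + (6) = 73506; answer 73506
Part 3: A2 = 73506; m = 73506; squarings mod 526: 351^1=351, 351^2=117, 351^4=13, 351^8=169, 351^16=157, 351^32=453, 351^64=69, 351^128=27, 351^256=203, 351^512=181, 351^1024=149, 351^2048=109, 351^4096=309, 351^8192=275, 351^16384=407, 351^32768=485, 351^65536=103; 351^73506 = 351^2 * 351^32 * 351^256 * 351^512 * 351^1024 * 351^2048 * 351^4096 * 351^65536 = 471 (mod 526); answer 471

471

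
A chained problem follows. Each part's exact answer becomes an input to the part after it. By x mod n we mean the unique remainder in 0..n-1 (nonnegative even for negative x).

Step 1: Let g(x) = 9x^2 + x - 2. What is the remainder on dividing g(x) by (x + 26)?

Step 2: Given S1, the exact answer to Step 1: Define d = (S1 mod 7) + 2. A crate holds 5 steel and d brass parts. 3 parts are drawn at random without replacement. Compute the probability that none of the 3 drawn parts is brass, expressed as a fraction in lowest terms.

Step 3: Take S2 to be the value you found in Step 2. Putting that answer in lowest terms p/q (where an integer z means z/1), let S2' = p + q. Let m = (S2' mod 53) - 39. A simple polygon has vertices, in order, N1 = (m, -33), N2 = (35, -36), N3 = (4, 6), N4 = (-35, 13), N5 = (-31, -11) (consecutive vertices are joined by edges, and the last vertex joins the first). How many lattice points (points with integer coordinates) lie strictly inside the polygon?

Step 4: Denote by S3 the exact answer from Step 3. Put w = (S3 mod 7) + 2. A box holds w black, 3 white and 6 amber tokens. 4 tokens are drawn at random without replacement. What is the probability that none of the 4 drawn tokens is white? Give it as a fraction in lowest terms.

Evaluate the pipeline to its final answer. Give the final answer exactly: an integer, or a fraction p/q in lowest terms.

Step 1: remainder = value at the root: 9*(-26)^2 + 1*(-26)^1 - 2 = (6084) + (-26) + (-2) = 6056; answer 6056
Step 2: S1 = 6056; d = 3; total draws C(8,3) = 56; favorable C(5,3) = 10; P = 5/28; answer 5/28
Step 3: S2 = 5/28; threaded value p + q = 33; m = -6; cross terms: (-6*-36 - 35*-33)=1371, (35*6 - 4*-36)=354, (4*13 - -35*6)=262, (-35*-11 - -31*13)=788, (-31*-33 - -6*-11)=957; twice the area = |3732| = 3732; area = 1866; boundary points = 1 + 1 + 1 + 4 + 1 = 8; strictly interior points = area - boundary/2 + 1 = 1863; answer 1863
Step 4: S3 = 1863; w = 3; total draws C(12,4) = 495; favorable C(9,4) = 126; P = 14/55; answer 14/55

14/55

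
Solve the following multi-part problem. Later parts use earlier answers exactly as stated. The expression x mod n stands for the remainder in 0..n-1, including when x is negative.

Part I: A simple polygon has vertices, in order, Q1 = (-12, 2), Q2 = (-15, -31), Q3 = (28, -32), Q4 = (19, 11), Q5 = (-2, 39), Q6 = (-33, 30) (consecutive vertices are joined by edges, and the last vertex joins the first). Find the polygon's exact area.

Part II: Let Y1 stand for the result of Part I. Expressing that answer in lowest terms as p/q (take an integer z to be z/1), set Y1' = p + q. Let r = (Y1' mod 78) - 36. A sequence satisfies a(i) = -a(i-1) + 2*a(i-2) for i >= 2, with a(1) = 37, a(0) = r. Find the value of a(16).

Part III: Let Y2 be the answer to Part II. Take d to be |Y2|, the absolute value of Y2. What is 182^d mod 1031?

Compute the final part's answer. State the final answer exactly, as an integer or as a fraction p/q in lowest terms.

Part I: cross terms: (-12*-31 - -15*2)=402, (-15*-32 - 28*-31)=1348, (28*11 - 19*-32)=916, (19*39 - -2*11)=763, (-2*30 - -33*39)=1227, (-33*2 - -12*30)=294; twice the area = |4950| = 4950; area = 2475; answer 2475
Part II: Y1 = 2475; threaded value p + q = 2476; r = 22; a(2) = -1*(37) + 2*(22) = 7; iterating: a(2)=7, a(3)=67, a(4)=-53, a(5)=187, a(6)=-293, a(7)=667, a(8)=-1253, a(9)=2587, a(10)=-5093, a(11)=10267, a(12)=-20453, a(13)=40987, a(14)=-81893, a(15)=163867, a(16)=-327653; answer -327653
Part III: Y2 = -327653; d = 327653; squarings mod 1031: 182^1=182, 182^2=132, 182^4=928, 182^8=299, 182^16=735, 182^32=1012, 182^64=361, 182^128=415, 182^256=48, 182^512=242, 182^1024=828, 182^2048=1000, 182^4096=961, 182^8192=776, 182^16384=72, 182^32768=29, 182^65536=841, 182^131072=15, 182^262144=225; 182^327653 = 182^1 * 182^4 * 182^32 * 182^64 * 182^128 * 182^256 * 182^512 * 182^1024 * 182^2048 * 182^4096 * 182^8192 * 182^16384 * 182^32768 * 182^262144 = 741 (mod 1031); answer 741

741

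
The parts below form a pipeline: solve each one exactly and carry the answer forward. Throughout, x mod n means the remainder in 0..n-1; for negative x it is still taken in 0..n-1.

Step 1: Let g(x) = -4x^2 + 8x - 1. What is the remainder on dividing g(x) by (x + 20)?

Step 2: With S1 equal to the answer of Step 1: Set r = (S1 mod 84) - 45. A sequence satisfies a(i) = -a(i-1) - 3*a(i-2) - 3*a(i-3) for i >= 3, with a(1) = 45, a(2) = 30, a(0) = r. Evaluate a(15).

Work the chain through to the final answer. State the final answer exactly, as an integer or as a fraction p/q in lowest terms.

Step 1: remainder = value at the root: -4*(-20)^2 + 8*(-20)^1 - 1 = (-1600) + (-160) + (-1) = -1761; answer -1761
Step 2: S1 = -1761; r = -42; a(3) = -1*(30) - 3*(45) - 3*(-42) = -39; iterating: a(3)=-39, a(4)=-186, a(5)=213, a(6)=462, a(7)=-543, a(8)=-1482, a(9)=1725, a(10)=4350, a(11)=-5079, a(12)=-13146, a(13)=15333, a(14)=39342, a(15)=-45903; answer -45903

-45903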